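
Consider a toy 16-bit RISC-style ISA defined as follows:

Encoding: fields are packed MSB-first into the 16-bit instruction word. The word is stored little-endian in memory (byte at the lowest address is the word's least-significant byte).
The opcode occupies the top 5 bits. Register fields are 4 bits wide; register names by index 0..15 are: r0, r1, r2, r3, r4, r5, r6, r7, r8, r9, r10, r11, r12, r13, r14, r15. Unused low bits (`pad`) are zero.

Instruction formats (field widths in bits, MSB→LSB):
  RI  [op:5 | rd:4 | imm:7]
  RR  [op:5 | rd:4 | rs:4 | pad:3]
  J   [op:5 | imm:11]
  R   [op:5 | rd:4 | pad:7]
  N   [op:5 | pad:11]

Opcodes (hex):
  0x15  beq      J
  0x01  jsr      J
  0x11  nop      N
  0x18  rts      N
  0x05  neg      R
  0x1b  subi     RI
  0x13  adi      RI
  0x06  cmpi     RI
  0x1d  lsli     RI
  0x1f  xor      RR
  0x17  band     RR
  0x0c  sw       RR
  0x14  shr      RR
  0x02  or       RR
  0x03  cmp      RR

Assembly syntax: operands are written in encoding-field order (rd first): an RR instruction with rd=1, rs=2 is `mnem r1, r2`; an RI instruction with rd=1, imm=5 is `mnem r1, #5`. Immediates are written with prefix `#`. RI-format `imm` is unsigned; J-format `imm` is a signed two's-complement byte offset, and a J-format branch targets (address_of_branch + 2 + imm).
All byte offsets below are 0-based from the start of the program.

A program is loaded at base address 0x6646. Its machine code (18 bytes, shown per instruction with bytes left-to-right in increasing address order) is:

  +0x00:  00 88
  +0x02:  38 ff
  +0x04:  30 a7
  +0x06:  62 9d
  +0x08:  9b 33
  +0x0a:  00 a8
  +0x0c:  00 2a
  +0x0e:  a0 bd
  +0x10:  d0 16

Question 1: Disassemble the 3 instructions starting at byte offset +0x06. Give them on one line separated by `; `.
adi r10, #98; cmpi r7, #27; beq #0

[06] 62 9d → 0x9d62
  top 5b → 0x13 → adi [RI]
  [10:7] rd=10 = r10
  [6:0] imm=98 = #98
[08] 9b 33 → 0x339b
  top 5b → 0x6 → cmpi [RI]
  [10:7] rd=7 = r7
  [6:0] imm=27 = #27
[0a] 00 a8 → 0xa800
  top 5b → 0x15 → beq [J]
  [10:0] imm=0 = #0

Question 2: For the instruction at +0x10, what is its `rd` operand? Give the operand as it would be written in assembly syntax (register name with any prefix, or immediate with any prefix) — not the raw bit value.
off 0x10: read d0 16 as little → 0x16d0
  opcode bits[15:11]=0x2: or/RR
  rd: (w>>7)&0xf=0xd → r13
  rs: (w>>3)&0xf=0xa → r10

r13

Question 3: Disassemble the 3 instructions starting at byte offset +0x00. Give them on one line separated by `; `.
nop; xor r14, r7; shr r14, r6

off 0x00: read 00 88 as little → 0x8800
  opcode bits[15:11]=0x11: nop/N
off 0x02: read 38 ff as little → 0xff38
  opcode bits[15:11]=0x1f: xor/RR
  rd@[10:7]=0xe ⇒ r14
  rs@[6:3]=0x7 ⇒ r7
off 0x04: read 30 a7 as little → 0xa730
  opcode bits[15:11]=0x14: shr/RR
  rd@[10:7]=0xe ⇒ r14
  rs@[6:3]=0x6 ⇒ r6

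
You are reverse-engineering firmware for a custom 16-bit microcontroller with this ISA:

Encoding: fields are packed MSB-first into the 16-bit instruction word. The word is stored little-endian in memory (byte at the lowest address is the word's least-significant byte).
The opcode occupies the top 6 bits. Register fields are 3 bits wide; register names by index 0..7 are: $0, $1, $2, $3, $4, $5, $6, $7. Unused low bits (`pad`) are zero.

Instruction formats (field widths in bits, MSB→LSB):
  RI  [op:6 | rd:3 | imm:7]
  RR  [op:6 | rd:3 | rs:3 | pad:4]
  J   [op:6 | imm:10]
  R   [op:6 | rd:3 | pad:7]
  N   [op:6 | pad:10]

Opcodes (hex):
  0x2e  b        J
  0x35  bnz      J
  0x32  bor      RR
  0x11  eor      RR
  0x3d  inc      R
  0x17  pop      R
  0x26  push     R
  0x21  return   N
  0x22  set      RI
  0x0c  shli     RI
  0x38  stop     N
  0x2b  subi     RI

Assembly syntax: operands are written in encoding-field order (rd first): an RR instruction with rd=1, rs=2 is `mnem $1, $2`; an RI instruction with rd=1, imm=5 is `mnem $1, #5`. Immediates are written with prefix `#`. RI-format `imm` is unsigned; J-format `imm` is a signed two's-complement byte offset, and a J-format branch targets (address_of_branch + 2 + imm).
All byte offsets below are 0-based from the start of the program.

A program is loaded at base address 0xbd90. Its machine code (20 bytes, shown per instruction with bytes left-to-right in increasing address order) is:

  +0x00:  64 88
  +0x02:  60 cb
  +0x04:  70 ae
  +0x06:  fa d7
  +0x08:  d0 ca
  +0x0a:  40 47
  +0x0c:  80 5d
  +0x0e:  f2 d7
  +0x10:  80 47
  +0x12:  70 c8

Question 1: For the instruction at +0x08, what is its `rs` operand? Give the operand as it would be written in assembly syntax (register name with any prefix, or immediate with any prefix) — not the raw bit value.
$5

@+08  little-endian(d0 ca) = 0xcad0
  top 6b → 0x32 → bor [RR]
  rd@[9:7]=0x5 ⇒ $5
  rs@[6:4]=0x5 ⇒ $5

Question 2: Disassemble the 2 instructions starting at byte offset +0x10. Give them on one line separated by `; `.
eor $7, $0; bor $0, $7

+0x10: 80 47 ⇒ word 0x4780 (little)
  opcode bits[15:10]=0x11: eor/RR
  rd@[9:7]=0x7 ⇒ $7
  rs@[6:4]=0x0 ⇒ $0
+0x12: 70 c8 ⇒ word 0xc870 (little)
  opcode bits[15:10]=0x32: bor/RR
  rd@[9:7]=0x0 ⇒ $0
  rs@[6:4]=0x7 ⇒ $7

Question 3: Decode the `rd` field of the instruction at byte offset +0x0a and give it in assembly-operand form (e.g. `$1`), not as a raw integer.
$6

+0x0a: 40 47 ⇒ word 0x4740 (little)
  top 6b → 0x11 → eor [RR]
  rd: (w>>7)&0x7=0x6 → $6
  rs: (w>>4)&0x7=0x4 → $4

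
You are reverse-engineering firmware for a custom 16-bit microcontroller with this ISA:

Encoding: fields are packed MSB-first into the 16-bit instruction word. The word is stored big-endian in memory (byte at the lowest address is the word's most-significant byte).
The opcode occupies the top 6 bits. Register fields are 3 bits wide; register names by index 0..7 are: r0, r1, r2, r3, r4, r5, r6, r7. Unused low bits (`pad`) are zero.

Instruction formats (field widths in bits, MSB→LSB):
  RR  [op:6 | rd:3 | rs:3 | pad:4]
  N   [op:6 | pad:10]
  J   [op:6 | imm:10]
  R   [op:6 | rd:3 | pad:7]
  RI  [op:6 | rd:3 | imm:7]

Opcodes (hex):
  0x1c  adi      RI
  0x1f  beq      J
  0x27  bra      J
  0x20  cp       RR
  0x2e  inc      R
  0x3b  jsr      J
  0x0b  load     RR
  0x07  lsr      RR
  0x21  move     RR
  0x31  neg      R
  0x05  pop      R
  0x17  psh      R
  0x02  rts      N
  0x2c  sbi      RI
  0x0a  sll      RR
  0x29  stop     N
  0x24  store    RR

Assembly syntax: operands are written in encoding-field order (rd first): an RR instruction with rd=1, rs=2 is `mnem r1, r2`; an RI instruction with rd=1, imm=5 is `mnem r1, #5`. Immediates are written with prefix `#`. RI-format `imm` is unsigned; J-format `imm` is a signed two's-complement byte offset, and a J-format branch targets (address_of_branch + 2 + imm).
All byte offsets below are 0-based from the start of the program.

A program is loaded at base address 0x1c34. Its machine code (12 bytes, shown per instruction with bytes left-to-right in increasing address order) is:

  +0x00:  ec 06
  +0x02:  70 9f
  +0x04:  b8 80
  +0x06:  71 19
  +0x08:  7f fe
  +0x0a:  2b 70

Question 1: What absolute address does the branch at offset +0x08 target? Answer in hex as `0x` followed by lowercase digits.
@+08  big-endian(7f fe) = 0x7ffe
  op=0x7ffe>>10=0x1f ⇒ beq (J)
  [9:0] imm=1022 (s10→-2) = #-2
  target = base 0x1c34 + off 0x08 + 2 + imm -2 = 0x1c3c

0x1c3c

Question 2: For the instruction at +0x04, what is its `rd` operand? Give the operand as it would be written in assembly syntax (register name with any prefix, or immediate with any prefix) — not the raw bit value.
+0x04: b8 80 ⇒ word 0xb880 (big)
  opcode bits[15:10]=0x2e: inc/R
  rd@[9:7]=0x1 ⇒ r1

r1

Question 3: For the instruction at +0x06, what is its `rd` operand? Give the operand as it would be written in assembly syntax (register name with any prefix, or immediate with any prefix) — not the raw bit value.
@+06  big-endian(71 19) = 0x7119
  opcode bits[15:10]=0x1c: adi/RI
  rd: (w>>7)&0x7=0x2 → r2
  imm: (w>>0)&0x7f=0x19 → #25

r2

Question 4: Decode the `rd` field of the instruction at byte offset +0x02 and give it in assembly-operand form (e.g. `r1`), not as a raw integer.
r1

off 0x02: read 70 9f as big → 0x709f
  opcode bits[15:10]=0x1c: adi/RI
  rd: (w>>7)&0x7=0x1 → r1
  imm: (w>>0)&0x7f=0x1f → #31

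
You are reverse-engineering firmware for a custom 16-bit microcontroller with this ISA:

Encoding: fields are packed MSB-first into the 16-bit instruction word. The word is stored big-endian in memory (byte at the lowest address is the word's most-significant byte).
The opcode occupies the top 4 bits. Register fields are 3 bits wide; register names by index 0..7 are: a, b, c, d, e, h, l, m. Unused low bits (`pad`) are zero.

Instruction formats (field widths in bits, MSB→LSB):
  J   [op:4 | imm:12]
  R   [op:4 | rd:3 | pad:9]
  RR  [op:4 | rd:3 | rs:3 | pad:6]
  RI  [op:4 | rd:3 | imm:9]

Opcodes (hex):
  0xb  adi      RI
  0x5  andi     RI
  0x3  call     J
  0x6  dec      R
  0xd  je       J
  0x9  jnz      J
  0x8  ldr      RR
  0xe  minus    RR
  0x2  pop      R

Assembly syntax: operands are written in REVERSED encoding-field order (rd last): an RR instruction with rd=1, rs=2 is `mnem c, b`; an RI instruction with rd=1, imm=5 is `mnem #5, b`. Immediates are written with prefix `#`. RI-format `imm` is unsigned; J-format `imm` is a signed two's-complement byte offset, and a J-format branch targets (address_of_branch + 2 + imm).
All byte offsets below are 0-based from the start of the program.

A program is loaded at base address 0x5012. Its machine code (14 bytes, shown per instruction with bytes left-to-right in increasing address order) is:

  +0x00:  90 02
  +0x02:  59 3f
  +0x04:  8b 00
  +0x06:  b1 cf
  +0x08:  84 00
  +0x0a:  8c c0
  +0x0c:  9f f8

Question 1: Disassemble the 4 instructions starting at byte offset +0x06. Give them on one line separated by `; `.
[06] b1 cf → 0xb1cf
  opcode bits[15:12]=0xb: adi/RI
  [11:9] rd=0 = a
  [8:0] imm=463 = #463
[08] 84 00 → 0x8400
  opcode bits[15:12]=0x8: ldr/RR
  [11:9] rd=2 = c
  [8:6] rs=0 = a
[0a] 8c c0 → 0x8cc0
  opcode bits[15:12]=0x8: ldr/RR
  [11:9] rd=6 = l
  [8:6] rs=3 = d
[0c] 9f f8 → 0x9ff8
  opcode bits[15:12]=0x9: jnz/J
  [11:0] imm=4088 (s12→-8) = #-8

adi #463, a; ldr a, c; ldr d, l; jnz #-8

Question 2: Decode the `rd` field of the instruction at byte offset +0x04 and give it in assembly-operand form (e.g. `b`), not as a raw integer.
[04] 8b 00 → 0x8b00
  op=0x8b00>>12=0x8 ⇒ ldr (RR)
  rd: (w>>9)&0x7=0x5 → h
  rs: (w>>6)&0x7=0x4 → e

h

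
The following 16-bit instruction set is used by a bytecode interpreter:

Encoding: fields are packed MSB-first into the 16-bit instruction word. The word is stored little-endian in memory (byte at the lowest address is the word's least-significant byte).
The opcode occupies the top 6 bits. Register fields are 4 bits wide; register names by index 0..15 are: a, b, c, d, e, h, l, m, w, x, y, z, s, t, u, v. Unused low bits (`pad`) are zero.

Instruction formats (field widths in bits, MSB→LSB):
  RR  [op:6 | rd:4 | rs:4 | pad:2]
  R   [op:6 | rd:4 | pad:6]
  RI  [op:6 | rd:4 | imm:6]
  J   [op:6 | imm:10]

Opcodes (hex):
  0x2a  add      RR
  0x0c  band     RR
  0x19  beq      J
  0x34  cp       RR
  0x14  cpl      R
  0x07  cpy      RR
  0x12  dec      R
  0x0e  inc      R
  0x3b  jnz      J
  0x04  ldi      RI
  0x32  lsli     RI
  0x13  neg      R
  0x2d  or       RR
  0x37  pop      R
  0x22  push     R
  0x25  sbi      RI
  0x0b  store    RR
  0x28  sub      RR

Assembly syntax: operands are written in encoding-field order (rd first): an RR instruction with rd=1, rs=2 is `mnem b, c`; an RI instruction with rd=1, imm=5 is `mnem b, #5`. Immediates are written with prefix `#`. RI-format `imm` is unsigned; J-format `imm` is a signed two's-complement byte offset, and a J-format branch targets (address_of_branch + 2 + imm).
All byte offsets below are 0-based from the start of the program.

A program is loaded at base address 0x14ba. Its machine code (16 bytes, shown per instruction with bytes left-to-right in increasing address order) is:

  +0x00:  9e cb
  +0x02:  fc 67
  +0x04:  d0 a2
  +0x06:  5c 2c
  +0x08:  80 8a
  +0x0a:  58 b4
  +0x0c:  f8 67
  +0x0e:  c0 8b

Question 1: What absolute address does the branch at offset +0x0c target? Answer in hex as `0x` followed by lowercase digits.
[0c] f8 67 → 0x67f8
  top 6b → 0x19 → beq [J]
  [9:0] imm=1016 (s10→-8) = #-8
  target = base 0x14ba + off 0x0c + 2 + imm -8 = 0x14c0

0x14c0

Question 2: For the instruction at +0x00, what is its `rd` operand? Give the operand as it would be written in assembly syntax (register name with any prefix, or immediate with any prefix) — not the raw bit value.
u

off 0x00: read 9e cb as little → 0xcb9e
  op=0xcb9e>>10=0x32 ⇒ lsli (RI)
  rd@[9:6]=0xe ⇒ u
  imm@[5:0]=0x1e ⇒ #30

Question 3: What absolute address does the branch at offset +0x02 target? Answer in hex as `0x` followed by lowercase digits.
0x14ba

+0x02: fc 67 ⇒ word 0x67fc (little)
  opcode bits[15:10]=0x19: beq/J
  imm: (w>>0)&0x3ff=0x3fc (s10→-4) → #-4
  target = base 0x14ba + off 0x02 + 2 + imm -4 = 0x14ba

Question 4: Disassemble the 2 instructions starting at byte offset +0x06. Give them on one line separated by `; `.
off 0x06: read 5c 2c as little → 0x2c5c
  op=0x2c5c>>10=0xb ⇒ store (RR)
  [9:6] rd=1 = b
  [5:2] rs=7 = m
off 0x08: read 80 8a as little → 0x8a80
  op=0x8a80>>10=0x22 ⇒ push (R)
  [9:6] rd=10 = y

store b, m; push y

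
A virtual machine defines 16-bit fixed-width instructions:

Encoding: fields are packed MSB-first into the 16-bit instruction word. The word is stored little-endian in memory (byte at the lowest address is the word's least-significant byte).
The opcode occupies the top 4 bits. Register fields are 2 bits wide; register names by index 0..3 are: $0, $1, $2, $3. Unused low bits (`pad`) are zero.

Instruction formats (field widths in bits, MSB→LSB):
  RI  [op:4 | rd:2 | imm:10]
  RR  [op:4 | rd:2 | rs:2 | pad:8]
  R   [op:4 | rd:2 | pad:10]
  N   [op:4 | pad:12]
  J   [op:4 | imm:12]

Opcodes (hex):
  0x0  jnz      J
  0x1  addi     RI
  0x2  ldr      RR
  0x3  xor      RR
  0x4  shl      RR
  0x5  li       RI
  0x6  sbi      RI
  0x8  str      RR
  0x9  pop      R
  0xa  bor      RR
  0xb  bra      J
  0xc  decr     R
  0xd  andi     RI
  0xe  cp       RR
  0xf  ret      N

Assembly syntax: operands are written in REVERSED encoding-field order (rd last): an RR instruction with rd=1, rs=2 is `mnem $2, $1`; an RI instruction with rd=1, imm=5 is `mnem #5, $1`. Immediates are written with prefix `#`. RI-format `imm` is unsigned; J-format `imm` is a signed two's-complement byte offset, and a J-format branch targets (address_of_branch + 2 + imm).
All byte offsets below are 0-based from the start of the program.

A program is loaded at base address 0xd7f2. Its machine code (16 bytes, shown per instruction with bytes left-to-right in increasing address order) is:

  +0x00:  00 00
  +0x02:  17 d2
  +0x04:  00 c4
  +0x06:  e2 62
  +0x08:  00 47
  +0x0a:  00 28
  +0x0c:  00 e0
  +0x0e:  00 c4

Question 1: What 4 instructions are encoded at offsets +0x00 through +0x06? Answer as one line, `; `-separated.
jnz #0; andi #535, $0; decr $1; sbi #738, $0

[00] 00 00 → 0x0000
  op=0x0000>>12=0x0 ⇒ jnz (J)
  imm: (w>>0)&0xfff=0x0 → #0
[02] 17 d2 → 0xd217
  op=0xd217>>12=0xd ⇒ andi (RI)
  rd: (w>>10)&0x3=0x0 → $0
  imm: (w>>0)&0x3ff=0x217 → #535
[04] 00 c4 → 0xc400
  op=0xc400>>12=0xc ⇒ decr (R)
  rd: (w>>10)&0x3=0x1 → $1
[06] e2 62 → 0x62e2
  op=0x62e2>>12=0x6 ⇒ sbi (RI)
  rd: (w>>10)&0x3=0x0 → $0
  imm: (w>>0)&0x3ff=0x2e2 → #738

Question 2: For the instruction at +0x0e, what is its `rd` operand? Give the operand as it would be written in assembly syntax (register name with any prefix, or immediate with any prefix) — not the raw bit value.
off 0x0e: read 00 c4 as little → 0xc400
  op=0xc400>>12=0xc ⇒ decr (R)
  rd: (w>>10)&0x3=0x1 → $1

$1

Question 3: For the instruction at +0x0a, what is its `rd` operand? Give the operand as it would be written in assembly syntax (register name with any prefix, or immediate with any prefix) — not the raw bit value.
[0a] 00 28 → 0x2800
  op=0x2800>>12=0x2 ⇒ ldr (RR)
  [11:10] rd=2 = $2
  [9:8] rs=0 = $0

$2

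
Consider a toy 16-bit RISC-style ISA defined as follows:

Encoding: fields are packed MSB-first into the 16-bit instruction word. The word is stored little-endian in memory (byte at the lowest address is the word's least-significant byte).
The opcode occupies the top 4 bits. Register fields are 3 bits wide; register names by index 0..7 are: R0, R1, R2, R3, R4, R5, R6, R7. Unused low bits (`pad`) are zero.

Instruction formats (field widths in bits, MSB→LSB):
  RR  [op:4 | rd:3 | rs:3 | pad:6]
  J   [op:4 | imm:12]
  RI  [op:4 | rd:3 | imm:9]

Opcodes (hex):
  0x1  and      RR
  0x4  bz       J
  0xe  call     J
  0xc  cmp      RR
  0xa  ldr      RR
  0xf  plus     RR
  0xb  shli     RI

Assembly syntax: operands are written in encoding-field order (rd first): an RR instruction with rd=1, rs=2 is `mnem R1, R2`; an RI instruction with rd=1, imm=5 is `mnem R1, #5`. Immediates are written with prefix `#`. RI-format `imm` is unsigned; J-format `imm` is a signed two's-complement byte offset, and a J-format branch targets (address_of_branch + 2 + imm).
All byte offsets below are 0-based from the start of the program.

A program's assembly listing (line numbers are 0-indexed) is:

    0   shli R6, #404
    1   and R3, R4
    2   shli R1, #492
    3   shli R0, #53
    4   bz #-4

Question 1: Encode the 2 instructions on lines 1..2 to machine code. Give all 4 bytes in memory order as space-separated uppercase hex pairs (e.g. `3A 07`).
00 17 EC B3

line 1 (and): pack op=0x1:4|rd=3:3|rs=4:3|pad=0:6 = 0x1700; little→ 00 17
line 2 (shli): pack op=0xb:4|rd=1:3|imm=492:9 = 0xb3ec; little→ ec b3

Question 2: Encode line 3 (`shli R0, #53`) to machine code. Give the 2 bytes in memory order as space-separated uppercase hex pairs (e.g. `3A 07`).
L3: shli op=0xb:4|rd=0:3|imm=53:9 ⇒ 0xb035 ⇒ little 35 b0

35 B0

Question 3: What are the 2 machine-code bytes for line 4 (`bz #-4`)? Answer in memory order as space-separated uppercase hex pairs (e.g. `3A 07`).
L4: bz op=0x4:4|imm=-4:12 ⇒ 0x4ffc ⇒ little fc 4f

FC 4F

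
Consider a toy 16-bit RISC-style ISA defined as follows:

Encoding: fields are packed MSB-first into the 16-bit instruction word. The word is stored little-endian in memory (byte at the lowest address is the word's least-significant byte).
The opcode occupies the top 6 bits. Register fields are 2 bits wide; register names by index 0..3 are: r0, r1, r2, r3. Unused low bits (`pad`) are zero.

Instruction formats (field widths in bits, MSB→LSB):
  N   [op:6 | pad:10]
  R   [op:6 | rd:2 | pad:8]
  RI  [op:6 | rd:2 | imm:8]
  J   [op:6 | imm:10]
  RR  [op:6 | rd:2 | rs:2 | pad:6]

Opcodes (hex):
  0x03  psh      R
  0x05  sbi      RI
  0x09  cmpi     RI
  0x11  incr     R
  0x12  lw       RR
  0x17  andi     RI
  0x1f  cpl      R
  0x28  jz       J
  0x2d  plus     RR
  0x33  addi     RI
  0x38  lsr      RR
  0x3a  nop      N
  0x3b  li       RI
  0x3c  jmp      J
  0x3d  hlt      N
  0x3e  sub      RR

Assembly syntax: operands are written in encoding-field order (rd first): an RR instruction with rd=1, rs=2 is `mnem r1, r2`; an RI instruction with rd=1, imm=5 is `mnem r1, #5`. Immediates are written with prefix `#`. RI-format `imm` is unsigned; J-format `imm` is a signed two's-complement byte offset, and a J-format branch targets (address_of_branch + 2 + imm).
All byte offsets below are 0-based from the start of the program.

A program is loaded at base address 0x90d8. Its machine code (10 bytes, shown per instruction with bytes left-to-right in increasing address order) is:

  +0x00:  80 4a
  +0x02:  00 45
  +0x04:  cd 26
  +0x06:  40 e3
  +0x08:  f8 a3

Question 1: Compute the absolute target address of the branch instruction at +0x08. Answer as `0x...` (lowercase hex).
@+08  little-endian(f8 a3) = 0xa3f8
  top 6b → 0x28 → jz [J]
  imm@[9:0]=0x3f8 (s10→-8) ⇒ #-8
  target = base 0x90d8 + off 0x08 + 2 + imm -8 = 0x90da

0x90da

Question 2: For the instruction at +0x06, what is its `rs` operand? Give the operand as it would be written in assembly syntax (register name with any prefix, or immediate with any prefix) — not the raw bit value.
off 0x06: read 40 e3 as little → 0xe340
  opcode bits[15:10]=0x38: lsr/RR
  [9:8] rd=3 = r3
  [7:6] rs=1 = r1

r1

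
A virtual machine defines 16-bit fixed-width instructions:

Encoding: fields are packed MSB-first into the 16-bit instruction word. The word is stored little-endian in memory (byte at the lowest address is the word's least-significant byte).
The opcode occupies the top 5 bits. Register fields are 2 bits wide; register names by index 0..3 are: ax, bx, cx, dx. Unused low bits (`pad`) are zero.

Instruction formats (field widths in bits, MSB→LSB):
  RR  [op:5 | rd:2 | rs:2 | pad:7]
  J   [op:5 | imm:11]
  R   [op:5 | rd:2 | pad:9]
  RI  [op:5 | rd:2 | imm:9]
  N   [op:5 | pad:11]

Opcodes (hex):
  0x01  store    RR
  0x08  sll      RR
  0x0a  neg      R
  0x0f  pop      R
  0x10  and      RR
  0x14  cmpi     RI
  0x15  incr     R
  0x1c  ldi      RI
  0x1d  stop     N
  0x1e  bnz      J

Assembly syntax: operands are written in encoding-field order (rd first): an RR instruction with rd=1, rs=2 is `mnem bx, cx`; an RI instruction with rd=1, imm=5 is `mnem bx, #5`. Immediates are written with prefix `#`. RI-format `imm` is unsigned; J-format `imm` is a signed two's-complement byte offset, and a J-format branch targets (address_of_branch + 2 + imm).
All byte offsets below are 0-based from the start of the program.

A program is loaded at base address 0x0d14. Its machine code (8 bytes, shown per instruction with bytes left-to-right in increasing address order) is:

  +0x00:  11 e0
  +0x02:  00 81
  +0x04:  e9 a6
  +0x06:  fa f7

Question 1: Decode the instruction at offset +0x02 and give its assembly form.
and ax, cx

[02] 00 81 → 0x8100
  opcode bits[15:11]=0x10: and/RR
  rd: (w>>9)&0x3=0x0 → ax
  rs: (w>>7)&0x3=0x2 → cx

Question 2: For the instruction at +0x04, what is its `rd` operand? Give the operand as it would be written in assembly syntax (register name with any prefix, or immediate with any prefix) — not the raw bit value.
dx

+0x04: e9 a6 ⇒ word 0xa6e9 (little)
  opcode bits[15:11]=0x14: cmpi/RI
  rd: (w>>9)&0x3=0x3 → dx
  imm: (w>>0)&0x1ff=0xe9 → #233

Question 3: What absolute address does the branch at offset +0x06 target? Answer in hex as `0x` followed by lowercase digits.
0x0d16

@+06  little-endian(fa f7) = 0xf7fa
  opcode bits[15:11]=0x1e: bnz/J
  imm@[10:0]=0x7fa (s11→-6) ⇒ #-6
  target = base 0x0d14 + off 0x06 + 2 + imm -6 = 0x0d16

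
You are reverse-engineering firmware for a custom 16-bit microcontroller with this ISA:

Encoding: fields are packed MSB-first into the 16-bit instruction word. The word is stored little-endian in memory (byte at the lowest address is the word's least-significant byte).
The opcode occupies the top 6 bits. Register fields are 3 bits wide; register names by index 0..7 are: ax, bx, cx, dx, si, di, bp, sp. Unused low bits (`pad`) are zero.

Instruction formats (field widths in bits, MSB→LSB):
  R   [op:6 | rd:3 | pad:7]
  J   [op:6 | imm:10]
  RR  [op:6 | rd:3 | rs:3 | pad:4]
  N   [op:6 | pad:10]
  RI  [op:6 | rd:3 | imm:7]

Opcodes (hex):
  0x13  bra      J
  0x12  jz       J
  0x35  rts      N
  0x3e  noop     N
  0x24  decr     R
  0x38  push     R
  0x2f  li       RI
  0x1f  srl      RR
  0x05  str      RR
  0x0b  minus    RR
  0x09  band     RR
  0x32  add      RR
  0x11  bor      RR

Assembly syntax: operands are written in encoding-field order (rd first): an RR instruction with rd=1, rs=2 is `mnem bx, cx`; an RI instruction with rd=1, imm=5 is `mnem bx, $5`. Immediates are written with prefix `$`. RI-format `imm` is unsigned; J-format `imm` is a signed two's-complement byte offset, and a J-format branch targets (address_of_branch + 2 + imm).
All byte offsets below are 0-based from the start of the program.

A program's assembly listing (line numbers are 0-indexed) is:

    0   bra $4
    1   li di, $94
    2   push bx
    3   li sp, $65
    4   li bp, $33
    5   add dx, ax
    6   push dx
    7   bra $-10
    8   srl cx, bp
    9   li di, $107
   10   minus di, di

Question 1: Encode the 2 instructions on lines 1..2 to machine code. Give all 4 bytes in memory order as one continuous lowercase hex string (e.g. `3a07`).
L1: li op=0x2f:6|rd=5:3|imm=94:7 ⇒ 0xbede ⇒ little de be
L2: push op=0x38:6|rd=1:3|pad=0:7 ⇒ 0xe080 ⇒ little 80 e0

debe80e0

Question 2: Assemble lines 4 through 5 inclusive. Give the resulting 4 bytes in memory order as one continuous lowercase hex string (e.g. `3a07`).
21bf80c9

line 4 (li): pack op=0x2f:6|rd=6:3|imm=33:7 = 0xbf21; little→ 21 bf
line 5 (add): pack op=0x32:6|rd=3:3|rs=0:3|pad=0:4 = 0xc980; little→ 80 c9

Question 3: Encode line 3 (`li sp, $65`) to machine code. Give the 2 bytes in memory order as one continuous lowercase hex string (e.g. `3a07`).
c1bf

L3: li op=0x2f:6|rd=7:3|imm=65:7 ⇒ 0xbfc1 ⇒ little c1 bf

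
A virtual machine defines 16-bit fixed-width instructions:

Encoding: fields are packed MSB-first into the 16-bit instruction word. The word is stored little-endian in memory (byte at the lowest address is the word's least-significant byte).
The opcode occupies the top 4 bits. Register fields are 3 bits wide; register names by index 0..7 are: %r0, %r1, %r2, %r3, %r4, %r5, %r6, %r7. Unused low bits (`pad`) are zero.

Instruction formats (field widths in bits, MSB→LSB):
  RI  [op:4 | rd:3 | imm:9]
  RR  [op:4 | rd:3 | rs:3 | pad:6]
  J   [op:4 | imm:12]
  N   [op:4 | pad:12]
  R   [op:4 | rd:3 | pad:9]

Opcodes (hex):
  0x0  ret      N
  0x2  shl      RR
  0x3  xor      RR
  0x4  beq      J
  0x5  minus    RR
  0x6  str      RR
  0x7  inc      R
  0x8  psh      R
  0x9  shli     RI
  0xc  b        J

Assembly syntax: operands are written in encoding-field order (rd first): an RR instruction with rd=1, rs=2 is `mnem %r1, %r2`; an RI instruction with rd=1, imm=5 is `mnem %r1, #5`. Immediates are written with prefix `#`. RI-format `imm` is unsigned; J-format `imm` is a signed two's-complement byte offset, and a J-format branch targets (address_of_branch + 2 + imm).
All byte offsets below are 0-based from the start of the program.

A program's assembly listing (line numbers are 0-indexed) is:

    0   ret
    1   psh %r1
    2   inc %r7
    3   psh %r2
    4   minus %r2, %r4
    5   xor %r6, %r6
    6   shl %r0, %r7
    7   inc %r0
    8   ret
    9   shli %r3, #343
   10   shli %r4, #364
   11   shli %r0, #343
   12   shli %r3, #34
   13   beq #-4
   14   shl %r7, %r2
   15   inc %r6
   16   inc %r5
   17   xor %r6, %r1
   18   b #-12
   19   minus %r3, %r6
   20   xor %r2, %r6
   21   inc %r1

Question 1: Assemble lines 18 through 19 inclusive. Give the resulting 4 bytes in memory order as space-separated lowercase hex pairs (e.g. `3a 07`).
line 18 (b): pack op=0xc:4|imm=-12:12 = 0xcff4; little→ f4 cf
line 19 (minus): pack op=0x5:4|rd=3:3|rs=6:3|pad=0:6 = 0x5780; little→ 80 57

f4 cf 80 57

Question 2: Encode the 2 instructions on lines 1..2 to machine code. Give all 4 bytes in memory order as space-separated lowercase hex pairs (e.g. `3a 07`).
L1: psh op=0x8:4|rd=1:3|pad=0:9 ⇒ 0x8200 ⇒ little 00 82
L2: inc op=0x7:4|rd=7:3|pad=0:9 ⇒ 0x7e00 ⇒ little 00 7e

00 82 00 7e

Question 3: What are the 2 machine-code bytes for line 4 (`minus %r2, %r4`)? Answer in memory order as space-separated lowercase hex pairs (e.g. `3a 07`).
4. minus fields op=0x5:4|rd=2:3|rs=4:3|pad=0:6 → word 5500h → 00 55

00 55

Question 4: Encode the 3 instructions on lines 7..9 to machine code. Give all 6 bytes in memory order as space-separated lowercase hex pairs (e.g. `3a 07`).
00 70 00 00 57 97

7. inc fields op=0x7:4|rd=0:3|pad=0:9 → word 7000h → 00 70
8. ret fields op=0x0:4|pad=0:12 → word 0000h → 00 00
9. shli fields op=0x9:4|rd=3:3|imm=343:9 → word 9757h → 57 97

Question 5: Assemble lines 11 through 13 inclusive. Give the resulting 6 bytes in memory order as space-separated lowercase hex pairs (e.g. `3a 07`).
57 91 22 96 fc 4f

line 11 (shli): pack op=0x9:4|rd=0:3|imm=343:9 = 0x9157; little→ 57 91
line 12 (shli): pack op=0x9:4|rd=3:3|imm=34:9 = 0x9622; little→ 22 96
line 13 (beq): pack op=0x4:4|imm=-4:12 = 0x4ffc; little→ fc 4f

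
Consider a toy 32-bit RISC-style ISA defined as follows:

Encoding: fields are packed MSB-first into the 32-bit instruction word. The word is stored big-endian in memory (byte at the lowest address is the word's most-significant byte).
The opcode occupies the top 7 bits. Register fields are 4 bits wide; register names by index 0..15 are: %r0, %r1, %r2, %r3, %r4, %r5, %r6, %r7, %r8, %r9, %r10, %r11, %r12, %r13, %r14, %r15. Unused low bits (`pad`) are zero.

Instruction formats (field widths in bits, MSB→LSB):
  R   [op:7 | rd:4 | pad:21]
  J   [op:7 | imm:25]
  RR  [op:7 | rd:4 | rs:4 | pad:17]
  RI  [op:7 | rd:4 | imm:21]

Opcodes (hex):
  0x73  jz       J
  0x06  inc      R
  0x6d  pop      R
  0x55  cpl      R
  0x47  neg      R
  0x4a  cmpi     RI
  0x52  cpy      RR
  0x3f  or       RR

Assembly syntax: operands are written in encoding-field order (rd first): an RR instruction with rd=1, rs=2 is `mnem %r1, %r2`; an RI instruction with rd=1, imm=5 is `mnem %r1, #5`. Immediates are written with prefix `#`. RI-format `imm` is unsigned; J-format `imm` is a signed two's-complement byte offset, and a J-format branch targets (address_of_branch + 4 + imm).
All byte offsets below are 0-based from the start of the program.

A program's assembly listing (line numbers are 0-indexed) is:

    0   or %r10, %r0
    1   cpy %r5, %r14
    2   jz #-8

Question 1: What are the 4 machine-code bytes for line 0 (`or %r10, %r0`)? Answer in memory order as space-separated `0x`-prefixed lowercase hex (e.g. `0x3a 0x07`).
L0: or op=0x3f:7|rd=10:4|rs=0:4|pad=0:17 ⇒ 0x7f400000 ⇒ big 7f 40 00 00

0x7f 0x40 0x00 0x00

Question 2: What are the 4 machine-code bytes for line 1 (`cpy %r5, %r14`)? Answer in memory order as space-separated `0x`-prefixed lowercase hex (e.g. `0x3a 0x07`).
0xa4 0xbc 0x00 0x00

line 1 (cpy): pack op=0x52:7|rd=5:4|rs=14:4|pad=0:17 = 0xa4bc0000; big→ a4 bc 00 00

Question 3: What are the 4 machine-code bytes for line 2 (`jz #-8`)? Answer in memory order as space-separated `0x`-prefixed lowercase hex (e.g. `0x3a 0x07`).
0xe7 0xff 0xff 0xf8

L2: jz op=0x73:7|imm=-8:25 ⇒ 0xe7fffff8 ⇒ big e7 ff ff f8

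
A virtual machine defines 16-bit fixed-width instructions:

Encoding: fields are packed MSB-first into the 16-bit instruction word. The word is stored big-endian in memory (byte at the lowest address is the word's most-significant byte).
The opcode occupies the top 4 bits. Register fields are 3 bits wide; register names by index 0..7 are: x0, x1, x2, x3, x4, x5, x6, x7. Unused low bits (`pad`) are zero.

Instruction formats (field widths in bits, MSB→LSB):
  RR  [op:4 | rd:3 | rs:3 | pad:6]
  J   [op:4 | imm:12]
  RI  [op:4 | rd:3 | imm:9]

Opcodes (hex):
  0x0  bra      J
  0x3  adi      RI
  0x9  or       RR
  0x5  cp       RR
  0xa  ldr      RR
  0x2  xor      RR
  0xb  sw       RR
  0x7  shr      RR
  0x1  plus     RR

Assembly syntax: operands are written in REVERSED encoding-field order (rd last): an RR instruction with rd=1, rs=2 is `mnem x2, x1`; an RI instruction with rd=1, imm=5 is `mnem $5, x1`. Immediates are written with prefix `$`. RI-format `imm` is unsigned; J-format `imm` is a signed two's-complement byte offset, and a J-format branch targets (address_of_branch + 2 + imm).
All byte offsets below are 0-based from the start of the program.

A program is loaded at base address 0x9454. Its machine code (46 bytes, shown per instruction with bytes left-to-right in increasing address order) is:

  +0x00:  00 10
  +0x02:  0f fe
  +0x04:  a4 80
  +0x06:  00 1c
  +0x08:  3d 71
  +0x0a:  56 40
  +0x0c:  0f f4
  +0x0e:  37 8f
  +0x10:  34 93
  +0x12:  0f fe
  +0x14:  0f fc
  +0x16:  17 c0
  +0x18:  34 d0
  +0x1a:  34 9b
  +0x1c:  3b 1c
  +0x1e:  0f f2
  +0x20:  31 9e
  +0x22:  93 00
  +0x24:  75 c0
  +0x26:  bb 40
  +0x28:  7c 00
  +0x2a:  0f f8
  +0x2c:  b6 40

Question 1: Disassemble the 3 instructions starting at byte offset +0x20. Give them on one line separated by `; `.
adi $414, x0; or x4, x1; shr x7, x2

off 0x20: read 31 9e as big → 0x319e
  opcode bits[15:12]=0x3: adi/RI
  [11:9] rd=0 = x0
  [8:0] imm=414 = $414
off 0x22: read 93 00 as big → 0x9300
  opcode bits[15:12]=0x9: or/RR
  [11:9] rd=1 = x1
  [8:6] rs=4 = x4
off 0x24: read 75 c0 as big → 0x75c0
  opcode bits[15:12]=0x7: shr/RR
  [11:9] rd=2 = x2
  [8:6] rs=7 = x7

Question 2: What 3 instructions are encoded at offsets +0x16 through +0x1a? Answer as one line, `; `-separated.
plus x7, x3; adi $208, x2; adi $155, x2

+0x16: 17 c0 ⇒ word 0x17c0 (big)
  op=0x17c0>>12=0x1 ⇒ plus (RR)
  [11:9] rd=3 = x3
  [8:6] rs=7 = x7
+0x18: 34 d0 ⇒ word 0x34d0 (big)
  op=0x34d0>>12=0x3 ⇒ adi (RI)
  [11:9] rd=2 = x2
  [8:0] imm=208 = $208
+0x1a: 34 9b ⇒ word 0x349b (big)
  op=0x349b>>12=0x3 ⇒ adi (RI)
  [11:9] rd=2 = x2
  [8:0] imm=155 = $155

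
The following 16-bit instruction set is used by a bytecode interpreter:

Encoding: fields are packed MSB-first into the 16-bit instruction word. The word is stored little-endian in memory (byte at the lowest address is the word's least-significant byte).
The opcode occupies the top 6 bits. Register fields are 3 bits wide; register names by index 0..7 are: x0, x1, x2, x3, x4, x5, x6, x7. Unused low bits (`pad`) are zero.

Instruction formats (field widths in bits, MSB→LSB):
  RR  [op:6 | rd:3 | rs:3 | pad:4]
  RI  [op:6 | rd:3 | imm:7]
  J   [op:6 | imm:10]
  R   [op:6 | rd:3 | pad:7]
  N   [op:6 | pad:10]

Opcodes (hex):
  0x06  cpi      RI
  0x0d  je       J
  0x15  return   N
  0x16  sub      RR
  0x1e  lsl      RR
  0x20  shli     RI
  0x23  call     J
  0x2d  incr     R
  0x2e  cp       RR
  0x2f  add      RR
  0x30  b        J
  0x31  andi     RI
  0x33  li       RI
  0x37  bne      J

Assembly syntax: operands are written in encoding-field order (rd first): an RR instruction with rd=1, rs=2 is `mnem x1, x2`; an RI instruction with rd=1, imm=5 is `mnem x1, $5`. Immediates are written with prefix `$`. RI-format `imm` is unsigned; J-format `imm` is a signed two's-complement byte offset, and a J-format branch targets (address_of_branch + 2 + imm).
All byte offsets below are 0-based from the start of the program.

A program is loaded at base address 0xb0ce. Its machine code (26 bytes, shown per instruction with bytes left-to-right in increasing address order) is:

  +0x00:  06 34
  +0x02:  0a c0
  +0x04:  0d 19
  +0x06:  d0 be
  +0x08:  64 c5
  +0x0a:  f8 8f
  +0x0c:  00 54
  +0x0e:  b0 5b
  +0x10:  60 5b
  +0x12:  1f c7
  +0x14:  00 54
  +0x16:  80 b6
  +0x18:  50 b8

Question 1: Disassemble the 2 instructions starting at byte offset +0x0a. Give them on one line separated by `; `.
call $-8; return

@+0a  little-endian(f8 8f) = 0x8ff8
  op=0x8ff8>>10=0x23 ⇒ call (J)
  [9:0] imm=1016 (s10→-8) = $-8
@+0c  little-endian(00 54) = 0x5400
  op=0x5400>>10=0x15 ⇒ return (N)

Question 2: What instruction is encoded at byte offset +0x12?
+0x12: 1f c7 ⇒ word 0xc71f (little)
  op=0xc71f>>10=0x31 ⇒ andi (RI)
  [9:7] rd=6 = x6
  [6:0] imm=31 = $31

andi x6, $31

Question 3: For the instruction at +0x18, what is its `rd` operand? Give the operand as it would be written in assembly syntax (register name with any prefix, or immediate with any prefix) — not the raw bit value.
x0

off 0x18: read 50 b8 as little → 0xb850
  opcode bits[15:10]=0x2e: cp/RR
  [9:7] rd=0 = x0
  [6:4] rs=5 = x5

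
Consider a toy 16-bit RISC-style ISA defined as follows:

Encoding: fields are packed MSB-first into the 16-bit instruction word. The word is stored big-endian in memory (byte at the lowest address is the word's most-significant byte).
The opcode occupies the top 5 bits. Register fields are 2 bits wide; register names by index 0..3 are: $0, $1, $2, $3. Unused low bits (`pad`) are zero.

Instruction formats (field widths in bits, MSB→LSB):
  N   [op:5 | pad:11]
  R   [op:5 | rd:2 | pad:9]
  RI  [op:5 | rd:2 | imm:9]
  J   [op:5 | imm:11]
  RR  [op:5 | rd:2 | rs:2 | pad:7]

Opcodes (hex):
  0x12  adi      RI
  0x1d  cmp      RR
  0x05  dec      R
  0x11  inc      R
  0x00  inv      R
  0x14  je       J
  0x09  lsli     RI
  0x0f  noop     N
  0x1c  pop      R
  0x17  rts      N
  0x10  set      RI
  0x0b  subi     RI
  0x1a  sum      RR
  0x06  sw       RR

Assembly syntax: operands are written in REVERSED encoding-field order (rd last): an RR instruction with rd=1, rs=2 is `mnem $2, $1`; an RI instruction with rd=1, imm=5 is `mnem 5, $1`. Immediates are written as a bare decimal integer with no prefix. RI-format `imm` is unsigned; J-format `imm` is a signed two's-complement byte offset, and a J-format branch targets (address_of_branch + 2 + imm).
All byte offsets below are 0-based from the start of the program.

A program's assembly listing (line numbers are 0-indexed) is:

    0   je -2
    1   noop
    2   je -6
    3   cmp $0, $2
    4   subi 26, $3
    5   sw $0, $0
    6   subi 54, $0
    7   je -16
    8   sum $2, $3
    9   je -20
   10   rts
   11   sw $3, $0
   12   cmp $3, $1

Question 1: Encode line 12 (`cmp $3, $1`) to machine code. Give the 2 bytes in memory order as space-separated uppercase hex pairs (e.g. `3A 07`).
EB 80

line 12 (cmp): pack op=0x1d:5|rd=1:2|rs=3:2|pad=0:7 = 0xeb80; big→ eb 80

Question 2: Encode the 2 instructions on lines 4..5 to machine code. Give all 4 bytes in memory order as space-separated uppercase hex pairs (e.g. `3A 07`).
4. subi fields op=0xb:5|rd=3:2|imm=26:9 → word 5e1ah → 5e 1a
5. sw fields op=0x6:5|rd=0:2|rs=0:2|pad=0:7 → word 3000h → 30 00

5E 1A 30 00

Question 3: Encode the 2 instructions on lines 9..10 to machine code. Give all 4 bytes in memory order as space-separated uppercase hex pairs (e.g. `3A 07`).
A7 EC B8 00

L9: je op=0x14:5|imm=-20:11 ⇒ 0xa7ec ⇒ big a7 ec
L10: rts op=0x17:5|pad=0:11 ⇒ 0xb800 ⇒ big b8 00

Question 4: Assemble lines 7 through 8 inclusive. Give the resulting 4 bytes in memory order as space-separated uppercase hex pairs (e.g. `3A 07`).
line 7 (je): pack op=0x14:5|imm=-16:11 = 0xa7f0; big→ a7 f0
line 8 (sum): pack op=0x1a:5|rd=3:2|rs=2:2|pad=0:7 = 0xd700; big→ d7 00

A7 F0 D7 00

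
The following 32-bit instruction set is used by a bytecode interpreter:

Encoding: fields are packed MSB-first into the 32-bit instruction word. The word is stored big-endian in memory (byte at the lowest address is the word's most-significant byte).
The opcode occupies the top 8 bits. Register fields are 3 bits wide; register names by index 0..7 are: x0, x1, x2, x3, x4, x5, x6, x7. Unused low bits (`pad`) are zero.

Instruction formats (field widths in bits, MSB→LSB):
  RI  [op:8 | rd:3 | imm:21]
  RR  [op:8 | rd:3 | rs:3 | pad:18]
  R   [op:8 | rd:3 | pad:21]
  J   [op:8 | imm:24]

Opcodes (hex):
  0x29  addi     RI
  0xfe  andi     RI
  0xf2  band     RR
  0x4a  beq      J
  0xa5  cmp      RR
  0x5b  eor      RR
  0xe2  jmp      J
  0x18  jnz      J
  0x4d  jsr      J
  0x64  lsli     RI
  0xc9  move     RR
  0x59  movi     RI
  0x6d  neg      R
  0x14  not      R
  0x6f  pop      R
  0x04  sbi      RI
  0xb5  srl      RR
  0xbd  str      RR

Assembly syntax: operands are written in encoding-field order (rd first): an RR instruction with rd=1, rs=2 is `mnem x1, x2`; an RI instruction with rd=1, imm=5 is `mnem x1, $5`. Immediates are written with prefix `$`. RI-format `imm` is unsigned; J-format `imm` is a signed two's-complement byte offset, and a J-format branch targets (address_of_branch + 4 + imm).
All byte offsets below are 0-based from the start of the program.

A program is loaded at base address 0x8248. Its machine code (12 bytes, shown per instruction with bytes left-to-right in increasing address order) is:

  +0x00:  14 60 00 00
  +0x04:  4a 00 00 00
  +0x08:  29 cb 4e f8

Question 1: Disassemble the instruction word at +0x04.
@+04  big-endian(4a 00 00 00) = 0x4a000000
  op=0x4a000000>>24=0x4a ⇒ beq (J)
  [23:0] imm=0 = $0

beq $0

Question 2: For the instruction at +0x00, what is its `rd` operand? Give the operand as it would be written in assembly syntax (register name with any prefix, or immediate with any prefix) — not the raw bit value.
+0x00: 14 60 00 00 ⇒ word 0x14600000 (big)
  top 8b → 0x14 → not [R]
  rd: (w>>21)&0x7=0x3 → x3

x3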